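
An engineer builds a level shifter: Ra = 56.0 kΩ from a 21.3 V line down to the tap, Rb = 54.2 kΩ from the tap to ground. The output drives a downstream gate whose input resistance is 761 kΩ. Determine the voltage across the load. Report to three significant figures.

The load sits in parallel with Rb: Rb‖R_L = (54.2 × 761) / (54.2 + 761) = 50.60 kΩ.
V_out = 21.3 × 50.60 / (56.0 + 50.60) = 21.3 × 50.60/106.6 = 10.1 V.
(Unloaded it would have been 10.5 V.)

V_out ≈ 10.1 V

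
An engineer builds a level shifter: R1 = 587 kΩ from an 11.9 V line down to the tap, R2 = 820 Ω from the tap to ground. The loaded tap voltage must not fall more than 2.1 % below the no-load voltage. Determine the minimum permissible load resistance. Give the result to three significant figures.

Output resistance R_th = R1‖R2 = (587000 × 820)/587800 = 818.9 Ω.
The fractional drop is R_th/(R_th + R_L); requiring this ≤ 0.0210 gives R_L ≥ R_th(1/0.0210 − 1) = 818.9 × 46.62 = 38.2 kΩ.

R_L(min) ≈ 38.2 kΩ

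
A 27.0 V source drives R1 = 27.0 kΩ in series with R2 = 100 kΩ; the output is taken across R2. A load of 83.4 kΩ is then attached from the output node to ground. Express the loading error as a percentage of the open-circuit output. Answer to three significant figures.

20.3 %

Unloaded V = 27.0 × 100/127.0 = 21.26 V.
Loaded: R2‖R_L = 45.47 kΩ, giving V = 27.0 × 45.47/72.47 = 16.94 V.
Drop = (21.26 − 16.94) / 21.26 = 20.3 %.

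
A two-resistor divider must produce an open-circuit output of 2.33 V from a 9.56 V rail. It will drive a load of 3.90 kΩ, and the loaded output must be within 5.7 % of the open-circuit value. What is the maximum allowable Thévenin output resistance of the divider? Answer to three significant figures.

R_th ≤ 236 Ω

Loading drop = R_th/(R_th + R_L) ≤ 0.0570, so R_th ≤ R_L · ε/(1−ε) = 3.90 kΩ × 0.0570/0.9430 = 236 Ω.
(Any R1, R2 with R2/(R1+R2) = 0.244 and R1‖R2 ≤ 236 Ω will meet the spec.)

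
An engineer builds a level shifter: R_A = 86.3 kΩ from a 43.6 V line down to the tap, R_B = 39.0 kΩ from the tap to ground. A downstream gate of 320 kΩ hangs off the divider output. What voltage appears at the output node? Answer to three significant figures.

V_out ≈ 12.5 V

The load sits in parallel with R_B: R_B‖R_L = (39.0 × 320) / (39.0 + 320) = 34.76 kΩ.
V_out = 43.6 × 34.76 / (86.3 + 34.76) = 43.6 × 34.76/121.1 = 12.5 V.
(Unloaded it would have been 13.6 V.)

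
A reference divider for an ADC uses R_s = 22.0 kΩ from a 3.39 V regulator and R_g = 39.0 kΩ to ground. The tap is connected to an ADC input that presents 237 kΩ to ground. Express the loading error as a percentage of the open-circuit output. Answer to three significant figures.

The divider's output (Thévenin) resistance is R_s‖R_g = 14.07 kΩ.
Fractional drop under load = R_th/(R_th + R_L) = 14.07 / (14.07 + 237) = 0.05602.
So the output falls by 5.60 %.

5.60 %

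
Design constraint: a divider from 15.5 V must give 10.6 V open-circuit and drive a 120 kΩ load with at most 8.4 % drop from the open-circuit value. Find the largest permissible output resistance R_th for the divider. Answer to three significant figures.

R_th ≤ 11.0 kΩ

Loading drop = R_th/(R_th + R_L) ≤ 0.0840, so R_th ≤ R_L · ε/(1−ε) = 120 kΩ × 0.0840/0.9160 = 11.0 kΩ.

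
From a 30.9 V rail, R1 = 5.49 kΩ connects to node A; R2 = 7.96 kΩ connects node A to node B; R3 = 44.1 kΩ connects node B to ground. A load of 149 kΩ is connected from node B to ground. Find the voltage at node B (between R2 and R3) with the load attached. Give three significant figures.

At node B, R3 is in parallel with the load: R3‖R_L = 34.03 kΩ.
Below node A the resistance is R2 + (R3‖R_L) = 41.99 kΩ, so V_A = 30.9 × 41.99/47.48 = 27.33 V.
Then V_B = V_A × (R3‖R_L)/(R2 + R3‖R_L) = 27.33 × 34.03/41.99 = 22.1 V.

V ≈ 22.1 V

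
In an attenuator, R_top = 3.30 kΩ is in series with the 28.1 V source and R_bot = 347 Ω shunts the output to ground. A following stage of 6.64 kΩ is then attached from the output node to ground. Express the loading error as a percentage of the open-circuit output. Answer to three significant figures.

The divider's output (Thévenin) resistance is R_top‖R_bot = 314.0 Ω.
Fractional drop under load = R_th/(R_th + R_L) = 314.0 / (314.0 + 6640) = 0.04515.
So the output falls by 4.52 %.

4.52 %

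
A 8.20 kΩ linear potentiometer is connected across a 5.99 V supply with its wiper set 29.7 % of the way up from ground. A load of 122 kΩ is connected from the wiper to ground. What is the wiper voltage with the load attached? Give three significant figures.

The wiper splits the pot into (1−α)R = 5.765 kΩ above and αR = 2.435 kΩ below.
Lower section ‖ load = 2.388 kΩ.
V_wiper = 5.99 × 2.388/(5.765 + 2.388) = 1.75 V.

V ≈ 1.75 V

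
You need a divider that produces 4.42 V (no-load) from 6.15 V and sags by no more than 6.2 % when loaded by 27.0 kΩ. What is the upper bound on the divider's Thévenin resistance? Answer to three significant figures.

R_th ≤ 1.78 kΩ

Loading drop = R_th/(R_th + R_L) ≤ 0.0620, so R_th ≤ R_L · ε/(1−ε) = 27.0 kΩ × 0.0620/0.9380 = 1.78 kΩ.
(Any R1, R2 with R2/(R1+R2) = 0.719 and R1‖R2 ≤ 1.78 kΩ will meet the spec.)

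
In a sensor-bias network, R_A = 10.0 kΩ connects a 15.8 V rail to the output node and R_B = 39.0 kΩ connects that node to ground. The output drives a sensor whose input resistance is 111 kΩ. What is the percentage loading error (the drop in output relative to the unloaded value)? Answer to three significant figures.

6.69 %

The divider's output (Thévenin) resistance is R_A‖R_B = 7.959 kΩ.
Fractional drop under load = R_th/(R_th + R_L) = 7.959 / (7.959 + 111) = 0.06691.
So the output falls by 6.69 %.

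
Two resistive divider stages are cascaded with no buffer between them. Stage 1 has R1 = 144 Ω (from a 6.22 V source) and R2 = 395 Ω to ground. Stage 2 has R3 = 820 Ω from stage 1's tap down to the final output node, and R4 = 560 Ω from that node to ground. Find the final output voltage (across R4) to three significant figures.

Stage 2 presents R3+R4 = 1380 Ω as a load on stage 1's tap.
Stage 1's lower leg becomes R2‖(R3+R4) = 307.1 Ω, so V_mid = 6.22 × 307.1/451.1 = 4.234 V.
Stage 2 is itself unloaded: V_out = V_mid × R4/(R3+R4) = 4.234 × 560/1380 = 1.72 V.

V_out ≈ 1.72 V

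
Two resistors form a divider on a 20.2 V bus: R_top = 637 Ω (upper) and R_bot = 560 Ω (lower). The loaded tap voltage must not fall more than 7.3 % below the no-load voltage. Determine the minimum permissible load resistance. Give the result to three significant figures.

Output resistance R_th = R_top‖R_bot = (637 × 560)/1197 = 298.0 Ω.
The fractional drop is R_th/(R_th + R_L); requiring this ≤ 0.0730 gives R_L ≥ R_th(1/0.0730 − 1) = 298.0 × 12.70 = 3.78 kΩ.

R_L(min) ≈ 3.78 kΩ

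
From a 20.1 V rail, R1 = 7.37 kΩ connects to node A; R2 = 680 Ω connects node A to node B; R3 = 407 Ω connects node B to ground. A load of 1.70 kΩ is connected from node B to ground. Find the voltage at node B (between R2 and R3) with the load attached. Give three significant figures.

V ≈ 0.788 V

At node B, R3 is in parallel with the load: R3‖R_L = 328.4 Ω.
Below node A the resistance is R2 + (R3‖R_L) = 1008 Ω, so V_A = 20.1 × 1008/8378 = 2.419 V.
Then V_B = V_A × (R3‖R_L)/(R2 + R3‖R_L) = 2.419 × 328.4/1008 = 0.788 V.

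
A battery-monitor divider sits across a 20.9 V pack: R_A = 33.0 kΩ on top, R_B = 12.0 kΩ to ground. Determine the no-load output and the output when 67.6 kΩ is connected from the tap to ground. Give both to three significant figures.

Open-circuit: V = 20.9 × 12.0/(33.0 + 12.0) = 5.57 V.
With the load, R_B becomes R_B‖R_L = 10.19 kΩ, so V = 20.9 × 10.19/43.19 = 4.93 V.

Unloaded: 5.57 V; loaded: 4.93 V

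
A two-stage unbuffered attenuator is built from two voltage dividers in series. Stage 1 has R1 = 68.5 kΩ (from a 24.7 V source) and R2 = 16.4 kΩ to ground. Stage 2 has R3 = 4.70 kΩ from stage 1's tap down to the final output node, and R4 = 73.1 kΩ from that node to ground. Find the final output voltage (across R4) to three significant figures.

Stage 2 presents R3+R4 = 77.80 kΩ as a load on stage 1's tap.
Stage 1's lower leg becomes R2‖(R3+R4) = 13.54 kΩ, so V_mid = 24.7 × 13.54/82.04 = 4.078 V.
Stage 2 is itself unloaded: V_out = V_mid × R4/(R3+R4) = 4.078 × 73.1/77.80 = 3.83 V.

V_out ≈ 3.83 V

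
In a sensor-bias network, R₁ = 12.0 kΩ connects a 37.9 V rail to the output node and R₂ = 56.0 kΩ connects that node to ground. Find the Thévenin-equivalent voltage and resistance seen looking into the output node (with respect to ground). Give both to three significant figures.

V_th is the open-circuit tap voltage: 37.9 × 56.0/(12.0 + 56.0) = 31.2 V.
With the supply zeroed, R₁ and R₂ appear in parallel from the tap: R_th = R₁‖R₂ = (12.0 × 56.0)/68.00 = 9.88 kΩ.

V_th = 31.2 V, R_th = 9.88 kΩ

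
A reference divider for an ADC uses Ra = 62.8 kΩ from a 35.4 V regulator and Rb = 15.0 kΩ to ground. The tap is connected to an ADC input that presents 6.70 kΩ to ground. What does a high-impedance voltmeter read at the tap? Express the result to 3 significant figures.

The load sits in parallel with Rb: Rb‖R_L = (15.0 × 6.70) / (15.0 + 6.70) = 4.631 kΩ.
V_out = 35.4 × 4.631 / (62.8 + 4.631) = 35.4 × 4.631/67.43 = 2.43 V.
(Unloaded it would have been 6.83 V.)

V_out ≈ 2.43 V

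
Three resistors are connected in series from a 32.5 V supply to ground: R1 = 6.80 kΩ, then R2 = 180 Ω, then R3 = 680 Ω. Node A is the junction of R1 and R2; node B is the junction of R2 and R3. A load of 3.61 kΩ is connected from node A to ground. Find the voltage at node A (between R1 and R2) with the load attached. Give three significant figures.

Below node A the series string R2+R3 = 860.0 Ω sits in parallel with the 3610 Ω load: 694.5 Ω.
V_A = 32.5 × 694.5/(6800 + 694.5) = 3.01 V.

V ≈ 3.01 V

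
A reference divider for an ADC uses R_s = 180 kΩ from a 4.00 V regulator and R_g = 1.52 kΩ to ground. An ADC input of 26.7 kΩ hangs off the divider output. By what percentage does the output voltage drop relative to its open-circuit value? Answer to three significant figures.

5.34 %

The divider's output (Thévenin) resistance is R_s‖R_g = 1.507 kΩ.
Fractional drop under load = R_th/(R_th + R_L) = 1.507 / (1.507 + 26.7) = 0.05344.
So the output falls by 5.34 %.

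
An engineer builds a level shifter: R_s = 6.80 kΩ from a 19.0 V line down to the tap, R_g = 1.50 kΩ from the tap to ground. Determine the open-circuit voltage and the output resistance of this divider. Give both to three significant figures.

V_th is the open-circuit tap voltage: 19.0 × 1.50/(6.80 + 1.50) = 3.43 V.
With the supply zeroed, R_s and R_g appear in parallel from the tap: R_th = R_s‖R_g = (6.80 × 1.50)/8.300 = 1.23 kΩ.

V_th = 3.43 V, R_th = 1.23 kΩ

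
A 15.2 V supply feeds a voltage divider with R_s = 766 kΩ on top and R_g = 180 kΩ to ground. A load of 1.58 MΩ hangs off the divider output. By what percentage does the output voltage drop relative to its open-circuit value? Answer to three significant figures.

8.45 %

The divider's output (Thévenin) resistance is R_s‖R_g = 145.8 kΩ.
Fractional drop under load = R_th/(R_th + R_L) = 145.8 / (145.8 + 1580) = 0.08446.
So the output falls by 8.45 %.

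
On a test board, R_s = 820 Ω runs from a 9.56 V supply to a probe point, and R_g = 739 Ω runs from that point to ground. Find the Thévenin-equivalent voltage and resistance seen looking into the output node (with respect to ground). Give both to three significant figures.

V_th is the open-circuit tap voltage: 9.56 × 739/(820 + 739) = 4.53 V.
With the supply zeroed, R_s and R_g appear in parallel from the tap: R_th = R_s‖R_g = (820 × 739)/1559 = 389 Ω.

V_th = 4.53 V, R_th = 389 Ω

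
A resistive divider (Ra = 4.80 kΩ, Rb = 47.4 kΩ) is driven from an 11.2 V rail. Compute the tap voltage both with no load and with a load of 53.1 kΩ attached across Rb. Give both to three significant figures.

Open-circuit: V = 11.2 × 47.4/(4.80 + 47.4) = 10.2 V.
With the load, Rb becomes Rb‖R_L = 25.04 kΩ, so V = 11.2 × 25.04/29.84 = 9.40 V.

Unloaded: 10.2 V; loaded: 9.40 V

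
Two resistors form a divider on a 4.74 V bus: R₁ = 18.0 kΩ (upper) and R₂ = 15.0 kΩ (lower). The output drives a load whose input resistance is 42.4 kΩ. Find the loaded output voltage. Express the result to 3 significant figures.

V_out ≈ 1.81 V

The load sits in parallel with R₂: R₂‖R_L = (15.0 × 42.4) / (15.0 + 42.4) = 11.08 kΩ.
V_out = 4.74 × 11.08 / (18.0 + 11.08) = 4.74 × 11.08/29.08 = 1.81 V.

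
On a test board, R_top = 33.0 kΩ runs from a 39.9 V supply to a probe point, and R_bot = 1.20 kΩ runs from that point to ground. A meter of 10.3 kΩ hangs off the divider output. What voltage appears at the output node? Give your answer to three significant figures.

The load sits in parallel with R_bot: R_bot‖R_L = (1.20 × 10.3) / (1.20 + 10.3) = 1.075 kΩ.
V_out = 39.9 × 1.075 / (33.0 + 1.075) = 39.9 × 1.075/34.07 = 1.26 V.

V_out ≈ 1.26 V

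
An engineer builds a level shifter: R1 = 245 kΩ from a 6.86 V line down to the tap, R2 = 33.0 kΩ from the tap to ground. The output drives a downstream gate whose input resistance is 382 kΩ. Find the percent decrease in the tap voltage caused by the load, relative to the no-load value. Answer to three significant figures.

The divider's output (Thévenin) resistance is R1‖R2 = 29.08 kΩ.
Fractional drop under load = R_th/(R_th + R_L) = 29.08 / (29.08 + 382) = 0.07075.
So the output falls by 7.07 %.

7.07 %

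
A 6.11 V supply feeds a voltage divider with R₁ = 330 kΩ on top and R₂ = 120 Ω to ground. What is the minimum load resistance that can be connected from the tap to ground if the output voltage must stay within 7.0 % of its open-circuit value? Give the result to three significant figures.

R_L(min) ≈ 1.59 kΩ

Output resistance R_th = R₁‖R₂ = (330000 × 120)/330100 = 120.0 Ω.
The fractional drop is R_th/(R_th + R_L); requiring this ≤ 0.0700 gives R_L ≥ R_th(1/0.0700 − 1) = 120.0 × 13.29 = 1.59 kΩ.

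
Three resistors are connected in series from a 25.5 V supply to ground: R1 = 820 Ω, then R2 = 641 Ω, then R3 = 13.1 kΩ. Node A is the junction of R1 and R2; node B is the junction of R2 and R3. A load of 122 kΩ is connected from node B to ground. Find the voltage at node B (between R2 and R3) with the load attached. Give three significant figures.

V ≈ 22.7 V

At node B, R3 is in parallel with the load: R3‖R_L = 11830 Ω.
Below node A the resistance is R2 + (R3‖R_L) = 12470 Ω, so V_A = 25.5 × 12470/13290 = 23.93 V.
Then V_B = V_A × (R3‖R_L)/(R2 + R3‖R_L) = 23.93 × 11830/12470 = 22.7 V.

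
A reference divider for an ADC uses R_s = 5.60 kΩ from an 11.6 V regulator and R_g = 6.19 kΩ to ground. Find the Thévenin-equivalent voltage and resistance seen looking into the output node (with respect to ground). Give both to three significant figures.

V_th = 6.09 V, R_th = 2.94 kΩ

V_th is the open-circuit tap voltage: 11.6 × 6.19/(5.60 + 6.19) = 6.09 V.
With the supply zeroed, R_s and R_g appear in parallel from the tap: R_th = R_s‖R_g = (5.60 × 6.19)/11.79 = 2.94 kΩ.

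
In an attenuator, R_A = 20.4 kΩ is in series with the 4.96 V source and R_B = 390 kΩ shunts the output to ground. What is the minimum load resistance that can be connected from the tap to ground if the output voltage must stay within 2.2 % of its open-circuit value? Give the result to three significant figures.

R_L(min) ≈ 862 kΩ

Output resistance R_th = R_A‖R_B = (20.4 × 390)/410.4 = 19.39 kΩ.
The fractional drop is R_th/(R_th + R_L); requiring this ≤ 0.0220 gives R_L ≥ R_th(1/0.0220 − 1) = 19.39 × 44.45 = 862 kΩ.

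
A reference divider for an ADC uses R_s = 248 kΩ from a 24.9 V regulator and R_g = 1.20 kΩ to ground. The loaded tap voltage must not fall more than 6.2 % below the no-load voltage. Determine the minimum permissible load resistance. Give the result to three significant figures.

R_L(min) ≈ 18.1 kΩ

Output resistance R_th = R_s‖R_g = (248 × 1.20)/249.2 = 1.194 kΩ.
The fractional drop is R_th/(R_th + R_L); requiring this ≤ 0.0620 gives R_L ≥ R_th(1/0.0620 − 1) = 1.194 × 15.13 = 18.1 kΩ.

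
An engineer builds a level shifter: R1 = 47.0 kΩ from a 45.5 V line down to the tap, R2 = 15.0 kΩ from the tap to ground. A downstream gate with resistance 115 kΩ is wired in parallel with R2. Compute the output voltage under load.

The load sits in parallel with R2: R2‖R_L = (15.0 × 115) / (15.0 + 115) = 13.27 kΩ.
V_out = 45.5 × 13.27 / (47.0 + 13.27) = 45.5 × 13.27/60.27 = 10.0 V.

V_out ≈ 10.0 V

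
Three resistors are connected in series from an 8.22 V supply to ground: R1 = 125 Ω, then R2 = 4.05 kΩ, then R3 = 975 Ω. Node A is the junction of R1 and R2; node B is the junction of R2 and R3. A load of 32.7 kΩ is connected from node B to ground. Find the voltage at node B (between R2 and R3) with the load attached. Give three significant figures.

At node B, R3 is in parallel with the load: R3‖R_L = 946.8 Ω.
Below node A the resistance is R2 + (R3‖R_L) = 4997 Ω, so V_A = 8.22 × 4997/5122 = 8.019 V.
Then V_B = V_A × (R3‖R_L)/(R2 + R3‖R_L) = 8.019 × 946.8/4997 = 1.52 V.

V ≈ 1.52 V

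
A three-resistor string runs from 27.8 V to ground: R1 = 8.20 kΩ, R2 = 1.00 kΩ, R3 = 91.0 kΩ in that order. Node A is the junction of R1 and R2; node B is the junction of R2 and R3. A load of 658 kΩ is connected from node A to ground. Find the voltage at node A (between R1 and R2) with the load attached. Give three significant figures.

V ≈ 25.2 V

Below node A the series string R2+R3 = 92.00 kΩ sits in parallel with the 658 kΩ load: 80.71 kΩ.
V_A = 27.8 × 80.71/(8.20 + 80.71) = 25.2 V.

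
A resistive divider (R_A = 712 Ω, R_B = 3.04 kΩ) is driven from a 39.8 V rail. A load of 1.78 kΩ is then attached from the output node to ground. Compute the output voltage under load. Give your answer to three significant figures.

The load sits in parallel with R_B: R_B‖R_L = (3040 × 1780) / (3040 + 1780) = 1123 Ω.
V_out = 39.8 × 1123 / (712 + 1123) = 39.8 × 1123/1835 = 24.4 V.

V_out ≈ 24.4 V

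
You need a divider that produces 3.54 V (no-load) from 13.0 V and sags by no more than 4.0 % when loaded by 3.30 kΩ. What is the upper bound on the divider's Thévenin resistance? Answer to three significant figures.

Loading drop = R_th/(R_th + R_L) ≤ 0.0400, so R_th ≤ R_L · ε/(1−ε) = 3.30 kΩ × 0.0400/0.9600 = 138 Ω.
(Any R1, R2 with R2/(R1+R2) = 0.272 and R1‖R2 ≤ 138 Ω will meet the spec.)

R_th ≤ 138 Ω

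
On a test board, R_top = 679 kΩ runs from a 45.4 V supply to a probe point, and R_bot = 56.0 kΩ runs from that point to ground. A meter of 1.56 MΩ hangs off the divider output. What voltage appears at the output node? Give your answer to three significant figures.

The load sits in parallel with R_bot: R_bot‖R_L = (56.0 × 1560) / (56.0 + 1560) = 54.06 kΩ.
V_out = 45.4 × 54.06 / (679 + 54.06) = 45.4 × 54.06/733.1 = 3.35 V.

V_out ≈ 3.35 V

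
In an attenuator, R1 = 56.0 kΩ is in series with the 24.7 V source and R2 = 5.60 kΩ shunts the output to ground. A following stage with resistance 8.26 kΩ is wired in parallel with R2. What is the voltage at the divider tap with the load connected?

The load sits in parallel with R2: R2‖R_L = (5.60 × 8.26) / (5.60 + 8.26) = 3.337 kΩ.
V_out = 24.7 × 3.337 / (56.0 + 3.337) = 24.7 × 3.337/59.34 = 1.39 V.

V_out ≈ 1.39 V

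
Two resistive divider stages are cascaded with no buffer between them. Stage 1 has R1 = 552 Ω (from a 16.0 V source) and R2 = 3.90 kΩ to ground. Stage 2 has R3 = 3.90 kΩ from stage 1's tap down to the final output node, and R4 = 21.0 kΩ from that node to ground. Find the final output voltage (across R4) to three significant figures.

Stage 2 presents R3+R4 = 24900 Ω as a load on stage 1's tap.
Stage 1's lower leg becomes R2‖(R3+R4) = 3372 Ω, so V_mid = 16.0 × 3372/3924 = 13.75 V.
Stage 2 is itself unloaded: V_out = V_mid × R4/(R3+R4) = 13.75 × 21000/24900 = 11.6 V.

V_out ≈ 11.6 V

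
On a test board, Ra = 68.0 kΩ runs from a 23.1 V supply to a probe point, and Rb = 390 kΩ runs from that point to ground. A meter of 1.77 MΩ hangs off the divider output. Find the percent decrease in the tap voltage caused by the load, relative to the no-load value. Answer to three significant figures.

3.17 %

The divider's output (Thévenin) resistance is Ra‖Rb = 57.90 kΩ.
Fractional drop under load = R_th/(R_th + R_L) = 57.90 / (57.90 + 1770) = 0.03168.
So the output falls by 3.17 %.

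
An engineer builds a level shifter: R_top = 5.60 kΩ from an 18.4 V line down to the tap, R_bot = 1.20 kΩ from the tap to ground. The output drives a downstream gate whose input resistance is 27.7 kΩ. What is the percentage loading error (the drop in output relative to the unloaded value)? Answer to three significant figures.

The divider's output (Thévenin) resistance is R_top‖R_bot = 0.9882 kΩ.
Fractional drop under load = R_th/(R_th + R_L) = 0.9882 / (0.9882 + 27.7) = 0.03445.
So the output falls by 3.44 %.

3.44 %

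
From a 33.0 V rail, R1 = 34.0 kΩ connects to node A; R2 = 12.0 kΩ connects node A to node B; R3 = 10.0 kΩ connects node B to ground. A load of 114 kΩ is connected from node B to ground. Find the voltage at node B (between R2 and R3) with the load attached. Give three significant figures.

At node B, R3 is in parallel with the load: R3‖R_L = 9.194 kΩ.
Below node A the resistance is R2 + (R3‖R_L) = 21.19 kΩ, so V_A = 33.0 × 21.19/55.19 = 12.67 V.
Then V_B = V_A × (R3‖R_L)/(R2 + R3‖R_L) = 12.67 × 9.194/21.19 = 5.50 V.

V ≈ 5.50 V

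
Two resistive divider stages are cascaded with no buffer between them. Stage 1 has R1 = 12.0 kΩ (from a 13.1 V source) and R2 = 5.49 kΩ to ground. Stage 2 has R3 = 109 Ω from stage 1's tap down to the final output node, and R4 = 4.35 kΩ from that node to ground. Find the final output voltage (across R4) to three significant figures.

Stage 2 presents R3+R4 = 4459 Ω as a load on stage 1's tap.
Stage 1's lower leg becomes R2‖(R3+R4) = 2461 Ω, so V_mid = 13.1 × 2461/14460 = 2.229 V.
Stage 2 is itself unloaded: V_out = V_mid × R4/(R3+R4) = 2.229 × 4350/4459 = 2.17 V.

V_out ≈ 2.17 V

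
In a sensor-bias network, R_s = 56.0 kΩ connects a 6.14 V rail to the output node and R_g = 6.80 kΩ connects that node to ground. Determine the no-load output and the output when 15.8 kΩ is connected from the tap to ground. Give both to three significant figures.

Unloaded: 0.665 V; loaded: 0.480 V

Open-circuit: V = 6.14 × 6.80/(56.0 + 6.80) = 0.665 V.
With the load, R_g becomes R_g‖R_L = 4.754 kΩ, so V = 6.14 × 4.754/60.75 = 0.480 V.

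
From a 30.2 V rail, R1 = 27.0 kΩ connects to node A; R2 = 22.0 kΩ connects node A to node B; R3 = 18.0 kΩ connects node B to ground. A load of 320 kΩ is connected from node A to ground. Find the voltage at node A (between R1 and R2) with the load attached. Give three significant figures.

Below node A the series string R2+R3 = 40.00 kΩ sits in parallel with the 320 kΩ load: 35.56 kΩ.
V_A = 30.2 × 35.56/(27.0 + 35.56) = 17.2 V.

V ≈ 17.2 V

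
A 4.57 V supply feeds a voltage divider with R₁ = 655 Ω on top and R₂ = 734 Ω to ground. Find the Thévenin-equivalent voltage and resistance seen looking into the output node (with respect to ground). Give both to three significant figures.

V_th = 2.41 V, R_th = 346 Ω

V_th is the open-circuit tap voltage: 4.57 × 734/(655 + 734) = 2.41 V.
With the supply zeroed, R₁ and R₂ appear in parallel from the tap: R_th = R₁‖R₂ = (655 × 734)/1389 = 346 Ω.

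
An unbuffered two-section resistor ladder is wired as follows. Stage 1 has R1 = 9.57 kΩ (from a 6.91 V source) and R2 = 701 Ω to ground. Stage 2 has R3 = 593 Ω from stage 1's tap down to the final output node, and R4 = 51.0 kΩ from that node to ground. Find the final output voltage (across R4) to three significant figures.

V_out ≈ 0.460 V

Stage 2 presents R3+R4 = 51590 Ω as a load on stage 1's tap.
Stage 1's lower leg becomes R2‖(R3+R4) = 691.6 Ω, so V_mid = 6.91 × 691.6/10260 = 0.4657 V.
Stage 2 is itself unloaded: V_out = V_mid × R4/(R3+R4) = 0.4657 × 51000/51590 = 0.460 V.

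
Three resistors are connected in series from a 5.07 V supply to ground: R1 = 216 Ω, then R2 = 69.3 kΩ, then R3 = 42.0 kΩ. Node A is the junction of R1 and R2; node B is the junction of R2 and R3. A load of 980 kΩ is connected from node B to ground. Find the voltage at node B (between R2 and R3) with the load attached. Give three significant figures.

At node B, R3 is in parallel with the load: R3‖R_L = 40270 Ω.
Below node A the resistance is R2 + (R3‖R_L) = 109600 Ω, so V_A = 5.07 × 109600/109800 = 5.060 V.
Then V_B = V_A × (R3‖R_L)/(R2 + R3‖R_L) = 5.060 × 40270/109600 = 1.86 V.

V ≈ 1.86 V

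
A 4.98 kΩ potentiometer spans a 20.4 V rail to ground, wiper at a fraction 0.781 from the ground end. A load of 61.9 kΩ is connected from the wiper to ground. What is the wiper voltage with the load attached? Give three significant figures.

V ≈ 15.7 V

The wiper splits the pot into (1−α)R = 1.091 kΩ above and αR = 3.889 kΩ below.
Lower section ‖ load = 3.659 kΩ.
V_wiper = 20.4 × 3.659/(1.091 + 3.659) = 15.7 V.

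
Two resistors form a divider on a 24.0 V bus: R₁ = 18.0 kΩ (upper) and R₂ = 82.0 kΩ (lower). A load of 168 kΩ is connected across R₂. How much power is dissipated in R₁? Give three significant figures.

Total resistance from the source is R₁ + (R₂‖R_L) = 73.10 kΩ, so I = 24.0/73.10 kΩ = 0.3283 mA.
P = I²·R₁ = (0.3283 mA)² × 18.0 kΩ = 1.94 mW.

P ≈ 1.94 mW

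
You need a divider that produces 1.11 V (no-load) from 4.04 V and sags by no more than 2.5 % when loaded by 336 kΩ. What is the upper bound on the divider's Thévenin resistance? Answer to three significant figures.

R_th ≤ 8.62 kΩ

Loading drop = R_th/(R_th + R_L) ≤ 0.0250, so R_th ≤ R_L · ε/(1−ε) = 336 kΩ × 0.0250/0.9750 = 8.62 kΩ.
(Any R1, R2 with R2/(R1+R2) = 0.275 and R1‖R2 ≤ 8.62 kΩ will meet the spec.)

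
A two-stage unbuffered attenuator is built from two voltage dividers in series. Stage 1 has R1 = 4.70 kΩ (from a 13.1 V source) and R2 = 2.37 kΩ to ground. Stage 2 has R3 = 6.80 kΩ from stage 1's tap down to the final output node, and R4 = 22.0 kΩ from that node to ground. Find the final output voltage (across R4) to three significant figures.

Stage 2 presents R3+R4 = 28.80 kΩ as a load on stage 1's tap.
Stage 1's lower leg becomes R2‖(R3+R4) = 2.190 kΩ, so V_mid = 13.1 × 2.190/6.890 = 4.164 V.
Stage 2 is itself unloaded: V_out = V_mid × R4/(R3+R4) = 4.164 × 22.0/28.80 = 3.18 V.

V_out ≈ 3.18 V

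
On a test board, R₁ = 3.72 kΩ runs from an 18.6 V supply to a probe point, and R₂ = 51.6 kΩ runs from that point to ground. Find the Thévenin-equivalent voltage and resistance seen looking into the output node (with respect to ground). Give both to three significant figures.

V_th is the open-circuit tap voltage: 18.6 × 51.6/(3.72 + 51.6) = 17.3 V.
With the supply zeroed, R₁ and R₂ appear in parallel from the tap: R_th = R₁‖R₂ = (3.72 × 51.6)/55.32 = 3.47 kΩ.

V_th = 17.3 V, R_th = 3.47 kΩ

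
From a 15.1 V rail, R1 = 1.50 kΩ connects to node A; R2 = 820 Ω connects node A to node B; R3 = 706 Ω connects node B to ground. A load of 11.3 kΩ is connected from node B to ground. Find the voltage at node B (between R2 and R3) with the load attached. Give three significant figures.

V ≈ 3.36 V

At node B, R3 is in parallel with the load: R3‖R_L = 664.5 Ω.
Below node A the resistance is R2 + (R3‖R_L) = 1484 Ω, so V_A = 15.1 × 1484/2984 = 7.511 V.
Then V_B = V_A × (R3‖R_L)/(R2 + R3‖R_L) = 7.511 × 664.5/1484 = 3.36 V.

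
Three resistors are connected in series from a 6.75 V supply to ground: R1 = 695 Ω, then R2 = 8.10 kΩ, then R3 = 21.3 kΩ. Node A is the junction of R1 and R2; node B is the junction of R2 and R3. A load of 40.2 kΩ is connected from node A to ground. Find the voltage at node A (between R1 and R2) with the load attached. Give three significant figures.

V ≈ 6.48 V

Below node A the series string R2+R3 = 29400 Ω sits in parallel with the 40200 Ω load: 16980 Ω.
V_A = 6.75 × 16980/(695 + 16980) = 6.48 V.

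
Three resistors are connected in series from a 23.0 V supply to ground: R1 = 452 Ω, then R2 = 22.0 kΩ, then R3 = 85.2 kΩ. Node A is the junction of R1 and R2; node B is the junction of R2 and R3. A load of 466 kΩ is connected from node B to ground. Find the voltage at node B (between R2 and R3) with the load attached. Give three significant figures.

V ≈ 17.5 V

At node B, R3 is in parallel with the load: R3‖R_L = 72030 Ω.
Below node A the resistance is R2 + (R3‖R_L) = 94030 Ω, so V_A = 23.0 × 94030/94480 = 22.89 V.
Then V_B = V_A × (R3‖R_L)/(R2 + R3‖R_L) = 22.89 × 72030/94030 = 17.5 V.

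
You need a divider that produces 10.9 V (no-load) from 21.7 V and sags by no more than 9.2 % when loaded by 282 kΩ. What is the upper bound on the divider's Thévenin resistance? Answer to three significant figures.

R_th ≤ 28.6 kΩ

Loading drop = R_th/(R_th + R_L) ≤ 0.0920, so R_th ≤ R_L · ε/(1−ε) = 282 kΩ × 0.0920/0.9080 = 28.6 kΩ.
(Any R1, R2 with R2/(R1+R2) = 0.502 and R1‖R2 ≤ 28.6 kΩ will meet the spec.)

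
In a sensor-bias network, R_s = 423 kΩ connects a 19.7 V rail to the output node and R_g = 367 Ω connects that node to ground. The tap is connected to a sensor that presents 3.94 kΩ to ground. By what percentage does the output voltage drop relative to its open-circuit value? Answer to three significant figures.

8.51 %

Unloaded V = 19.7 × 367/423400 = 0.017077 V.
Loaded: R_g‖R_L = 335.7 Ω, giving V = 19.7 × 335.7/423300 = 0.015623 V.
Drop = (0.017077 − 0.015623) / 0.017077 = 8.51 %.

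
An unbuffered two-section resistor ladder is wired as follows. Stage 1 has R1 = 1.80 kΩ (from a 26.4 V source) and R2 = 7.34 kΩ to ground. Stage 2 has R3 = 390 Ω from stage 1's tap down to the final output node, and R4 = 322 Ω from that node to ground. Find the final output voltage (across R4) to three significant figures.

V_out ≈ 3.16 V

Stage 2 presents R3+R4 = 712.0 Ω as a load on stage 1's tap.
Stage 1's lower leg becomes R2‖(R3+R4) = 649.0 Ω, so V_mid = 26.4 × 649.0/2449 = 6.996 V.
Stage 2 is itself unloaded: V_out = V_mid × R4/(R3+R4) = 6.996 × 322/712.0 = 3.16 V.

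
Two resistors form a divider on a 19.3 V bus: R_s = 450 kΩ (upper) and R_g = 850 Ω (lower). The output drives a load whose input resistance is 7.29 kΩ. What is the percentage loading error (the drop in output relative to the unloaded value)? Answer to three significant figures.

The divider's output (Thévenin) resistance is R_s‖R_g = 848.4 Ω.
Fractional drop under load = R_th/(R_th + R_L) = 848.4 / (848.4 + 7290) = 0.1042.
So the output falls by 10.4 %.

10.4 %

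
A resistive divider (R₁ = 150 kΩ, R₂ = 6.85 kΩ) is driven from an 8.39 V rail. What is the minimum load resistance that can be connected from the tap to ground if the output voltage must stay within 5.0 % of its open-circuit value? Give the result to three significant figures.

Output resistance R_th = R₁‖R₂ = (150 × 6.85)/156.8 = 6.551 kΩ.
The fractional drop is R_th/(R_th + R_L); requiring this ≤ 0.0500 gives R_L ≥ R_th(1/0.0500 − 1) = 6.551 × 19.00 = 124 kΩ.

R_L(min) ≈ 124 kΩ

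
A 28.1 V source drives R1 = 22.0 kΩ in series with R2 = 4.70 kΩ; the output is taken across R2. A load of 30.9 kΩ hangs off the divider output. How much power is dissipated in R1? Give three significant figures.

Total resistance from the source is R1 + (R2‖R_L) = 26.08 kΩ, so I = 28.1/26.08 kΩ = 1.077 mA.
P = I²·R1 = (1.077 mA)² × 22.0 kΩ = 25.5 mW.

P ≈ 25.5 mW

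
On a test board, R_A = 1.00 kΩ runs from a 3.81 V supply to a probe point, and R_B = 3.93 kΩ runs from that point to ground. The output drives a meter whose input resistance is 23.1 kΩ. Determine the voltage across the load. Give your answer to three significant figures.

The load sits in parallel with R_B: R_B‖R_L = (3.93 × 23.1) / (3.93 + 23.1) = 3.359 kΩ.
V_out = 3.81 × 3.359 / (1.00 + 3.359) = 3.81 × 3.359/4.359 = 2.94 V.

V_out ≈ 2.94 V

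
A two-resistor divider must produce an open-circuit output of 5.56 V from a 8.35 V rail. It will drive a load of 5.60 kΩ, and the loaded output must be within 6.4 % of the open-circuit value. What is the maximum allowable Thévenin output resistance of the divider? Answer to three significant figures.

Loading drop = R_th/(R_th + R_L) ≤ 0.0640, so R_th ≤ R_L · ε/(1−ε) = 5.60 kΩ × 0.0640/0.9360 = 383 Ω.
(Any R1, R2 with R2/(R1+R2) = 0.666 and R1‖R2 ≤ 383 Ω will meet the spec.)

R_th ≤ 383 Ω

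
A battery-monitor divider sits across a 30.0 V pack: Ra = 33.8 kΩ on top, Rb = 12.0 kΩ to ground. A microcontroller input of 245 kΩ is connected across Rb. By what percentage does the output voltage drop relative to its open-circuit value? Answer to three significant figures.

The divider's output (Thévenin) resistance is Ra‖Rb = 8.856 kΩ.
Fractional drop under load = R_th/(R_th + R_L) = 8.856 / (8.856 + 245) = 0.03489.
So the output falls by 3.49 %.

3.49 %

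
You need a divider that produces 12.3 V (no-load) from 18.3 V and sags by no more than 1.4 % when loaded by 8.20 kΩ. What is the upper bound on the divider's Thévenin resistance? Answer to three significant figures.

Loading drop = R_th/(R_th + R_L) ≤ 0.0140, so R_th ≤ R_L · ε/(1−ε) = 8.20 kΩ × 0.0140/0.9860 = 116 Ω.
(Any R1, R2 with R2/(R1+R2) = 0.672 and R1‖R2 ≤ 116 Ω will meet the spec.)

R_th ≤ 116 Ω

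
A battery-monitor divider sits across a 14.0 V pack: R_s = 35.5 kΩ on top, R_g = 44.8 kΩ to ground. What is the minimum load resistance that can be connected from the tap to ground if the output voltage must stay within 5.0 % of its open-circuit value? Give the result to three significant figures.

R_L(min) ≈ 376 kΩ

Output resistance R_th = R_s‖R_g = (35.5 × 44.8)/80.30 = 19.81 kΩ.
The fractional drop is R_th/(R_th + R_L); requiring this ≤ 0.0500 gives R_L ≥ R_th(1/0.0500 − 1) = 19.81 × 19.00 = 376 kΩ.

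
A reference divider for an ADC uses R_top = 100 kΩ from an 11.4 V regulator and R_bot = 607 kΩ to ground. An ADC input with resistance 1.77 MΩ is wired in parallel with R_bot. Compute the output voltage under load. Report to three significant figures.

The load sits in parallel with R_bot: R_bot‖R_L = (607 × 1770) / (607 + 1770) = 452.0 kΩ.
V_out = 11.4 × 452.0 / (100 + 452.0) = 11.4 × 452.0/552.0 = 9.33 V.

V_out ≈ 9.33 V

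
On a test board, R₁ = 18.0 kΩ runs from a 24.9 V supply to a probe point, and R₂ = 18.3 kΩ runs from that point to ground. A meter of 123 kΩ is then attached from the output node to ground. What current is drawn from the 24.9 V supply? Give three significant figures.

I ≈ 0.734 mA

R₂‖R_L = 15.93 kΩ, so the source sees R₁ + R₂‖R_L = 33.93 kΩ.
I = 24.9 V / 33.93 kΩ = 0.734 mA.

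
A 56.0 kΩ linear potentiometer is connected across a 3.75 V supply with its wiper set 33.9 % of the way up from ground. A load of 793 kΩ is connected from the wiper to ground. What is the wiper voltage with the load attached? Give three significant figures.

V ≈ 1.25 V

The wiper splits the pot into (1−α)R = 37.02 kΩ above and αR = 18.98 kΩ below.
Lower section ‖ load = 18.54 kΩ.
V_wiper = 3.75 × 18.54/(37.02 + 18.54) = 1.25 V.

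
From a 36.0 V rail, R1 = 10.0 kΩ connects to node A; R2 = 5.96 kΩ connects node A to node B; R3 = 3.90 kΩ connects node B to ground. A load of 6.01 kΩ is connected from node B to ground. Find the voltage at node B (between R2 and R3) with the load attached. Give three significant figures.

V ≈ 4.65 V

At node B, R3 is in parallel with the load: R3‖R_L = 2.365 kΩ.
Below node A the resistance is R2 + (R3‖R_L) = 8.325 kΩ, so V_A = 36.0 × 8.325/18.33 = 16.35 V.
Then V_B = V_A × (R3‖R_L)/(R2 + R3‖R_L) = 16.35 × 2.365/8.325 = 4.65 V.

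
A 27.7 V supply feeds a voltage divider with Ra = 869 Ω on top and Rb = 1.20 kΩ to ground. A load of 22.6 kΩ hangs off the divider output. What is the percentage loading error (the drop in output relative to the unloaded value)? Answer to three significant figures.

2.18 %

The divider's output (Thévenin) resistance is Ra‖Rb = 504.0 Ω.
Fractional drop under load = R_th/(R_th + R_L) = 504.0 / (504.0 + 22600) = 0.02181.
So the output falls by 2.18 %.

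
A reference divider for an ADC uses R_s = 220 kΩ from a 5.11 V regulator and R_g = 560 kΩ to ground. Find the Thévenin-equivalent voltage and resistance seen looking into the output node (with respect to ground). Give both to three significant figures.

V_th is the open-circuit tap voltage: 5.11 × 560/(220 + 560) = 3.67 V.
With the supply zeroed, R_s and R_g appear in parallel from the tap: R_th = R_s‖R_g = (220 × 560)/780.0 = 158 kΩ.

V_th = 3.67 V, R_th = 158 kΩ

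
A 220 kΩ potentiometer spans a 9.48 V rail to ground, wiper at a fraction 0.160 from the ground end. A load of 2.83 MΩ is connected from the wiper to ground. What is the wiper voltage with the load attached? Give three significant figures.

V ≈ 1.50 V

The wiper splits the pot into (1−α)R = 184.8 kΩ above and αR = 35.20 kΩ below.
Lower section ‖ load = 34.77 kΩ.
V_wiper = 9.48 × 34.77/(184.8 + 34.77) = 1.50 V.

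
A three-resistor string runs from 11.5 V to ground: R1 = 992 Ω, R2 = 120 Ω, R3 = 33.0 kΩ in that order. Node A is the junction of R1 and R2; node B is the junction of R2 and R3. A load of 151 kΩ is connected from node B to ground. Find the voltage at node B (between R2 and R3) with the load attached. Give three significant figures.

V ≈ 11.0 V

At node B, R3 is in parallel with the load: R3‖R_L = 27080 Ω.
Below node A the resistance is R2 + (R3‖R_L) = 27200 Ω, so V_A = 11.5 × 27200/28190 = 11.10 V.
Then V_B = V_A × (R3‖R_L)/(R2 + R3‖R_L) = 11.10 × 27080/27200 = 11.0 V.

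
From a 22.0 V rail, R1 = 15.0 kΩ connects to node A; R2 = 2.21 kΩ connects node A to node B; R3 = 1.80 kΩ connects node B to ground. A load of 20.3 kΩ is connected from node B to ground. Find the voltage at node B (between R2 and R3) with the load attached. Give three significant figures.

V ≈ 1.93 V

At node B, R3 is in parallel with the load: R3‖R_L = 1.653 kΩ.
Below node A the resistance is R2 + (R3‖R_L) = 3.863 kΩ, so V_A = 22.0 × 3.863/18.86 = 4.506 V.
Then V_B = V_A × (R3‖R_L)/(R2 + R3‖R_L) = 4.506 × 1.653/3.863 = 1.93 V.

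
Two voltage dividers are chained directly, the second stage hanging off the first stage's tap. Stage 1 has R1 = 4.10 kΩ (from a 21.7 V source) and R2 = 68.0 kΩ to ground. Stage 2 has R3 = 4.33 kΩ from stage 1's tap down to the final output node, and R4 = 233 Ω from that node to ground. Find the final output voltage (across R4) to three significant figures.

Stage 2 presents R3+R4 = 4563 Ω as a load on stage 1's tap.
Stage 1's lower leg becomes R2‖(R3+R4) = 4276 Ω, so V_mid = 21.7 × 4276/8376 = 11.08 V.
Stage 2 is itself unloaded: V_out = V_mid × R4/(R3+R4) = 11.08 × 233/4563 = 0.566 V.

V_out ≈ 0.566 V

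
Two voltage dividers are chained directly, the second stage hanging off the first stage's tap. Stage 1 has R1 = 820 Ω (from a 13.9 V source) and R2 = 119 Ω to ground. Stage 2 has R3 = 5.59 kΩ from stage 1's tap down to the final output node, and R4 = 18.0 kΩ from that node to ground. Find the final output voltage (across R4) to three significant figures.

V_out ≈ 1.34 V

Stage 2 presents R3+R4 = 23590 Ω as a load on stage 1's tap.
Stage 1's lower leg becomes R2‖(R3+R4) = 118.4 Ω, so V_mid = 13.9 × 118.4/938.4 = 1.754 V.
Stage 2 is itself unloaded: V_out = V_mid × R4/(R3+R4) = 1.754 × 18000/23590 = 1.34 V.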